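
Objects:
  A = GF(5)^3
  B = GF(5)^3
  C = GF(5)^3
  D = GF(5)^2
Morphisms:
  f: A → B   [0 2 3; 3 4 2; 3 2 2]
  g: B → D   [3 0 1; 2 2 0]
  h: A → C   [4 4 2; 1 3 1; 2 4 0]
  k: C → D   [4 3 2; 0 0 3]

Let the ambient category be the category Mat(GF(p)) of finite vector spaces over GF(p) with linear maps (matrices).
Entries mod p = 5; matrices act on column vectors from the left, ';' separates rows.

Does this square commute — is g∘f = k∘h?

Along f;g (path 1):
  e0=[1,0,0] f→[0,3,3] g→[3,1]
  e1=[0,1,0] f→[2,4,2] g→[3,2]
  e2=[0,0,1] f→[3,2,2] g→[1,0]
  result₁ = [3 3 1; 1 2 0]
Along h;k (path 2):
  e0=[1,0,0] h→[4,1,2] k→[3,1]
  e1=[0,1,0] h→[4,3,4] k→[3,2]
  e2=[0,0,1] h→[2,1,0] k→[1,0]
  result₂ = [3 3 1; 1 2 0]
Equal? YES — commutes

Answer: COMMUTES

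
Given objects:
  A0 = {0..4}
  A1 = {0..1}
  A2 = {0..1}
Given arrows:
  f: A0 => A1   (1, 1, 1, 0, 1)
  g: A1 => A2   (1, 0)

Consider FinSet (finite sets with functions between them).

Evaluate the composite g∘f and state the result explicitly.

Answer: (0, 0, 0, 1, 0)

Work:
  0 f=>1 g=>0
  1 f=>1 g=>0
  2 f=>1 g=>0
  3 f=>0 g=>1
  4 f=>1 g=>0
⟦path⟧: (0, 0, 0, 1, 0)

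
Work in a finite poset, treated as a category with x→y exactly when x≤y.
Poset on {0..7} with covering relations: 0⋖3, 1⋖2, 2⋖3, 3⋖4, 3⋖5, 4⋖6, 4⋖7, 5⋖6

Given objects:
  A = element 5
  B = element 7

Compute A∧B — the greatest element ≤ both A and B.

Lower bounds of A=5 and B=7: {0,1,2,3}
  0 <= 3
  1 <= 3
  2 <= 3
  3 <= 3
glb = 3

Answer: A∧B = 3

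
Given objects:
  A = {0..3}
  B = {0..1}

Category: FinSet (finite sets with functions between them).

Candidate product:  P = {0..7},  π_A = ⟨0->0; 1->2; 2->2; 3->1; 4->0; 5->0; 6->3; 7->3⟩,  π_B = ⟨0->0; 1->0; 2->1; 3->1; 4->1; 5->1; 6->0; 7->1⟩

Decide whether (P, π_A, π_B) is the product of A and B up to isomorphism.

Answer: NOT A VALID PRODUCT — duplicate pair at indices 4,5

Trace:
|A|·|B| = 4·2 = 8;  |P| = 8
Check the pairing map k ↦ (π_A(k), π_B(k)):
  0 -> (0,0)
  1 -> (2,0)
  2 -> (2,1)
  3 -> (1,1)
  4 -> (0,1)
  5 -> (0,1)  ✗ repeats pair of k=4
  6 -> (3,0)
  7 -> (3,1)
distinct pairs in image: 7 / 8 needed
  → (0,1) hit at k=4 and k=5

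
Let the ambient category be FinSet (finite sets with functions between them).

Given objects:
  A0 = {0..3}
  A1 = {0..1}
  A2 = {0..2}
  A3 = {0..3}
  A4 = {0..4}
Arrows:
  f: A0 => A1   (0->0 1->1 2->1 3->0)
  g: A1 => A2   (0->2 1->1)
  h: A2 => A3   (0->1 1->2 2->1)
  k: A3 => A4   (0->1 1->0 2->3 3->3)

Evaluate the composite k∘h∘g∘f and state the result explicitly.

  0 f=>0 g=>2 h=>1 k=>0
  1 f=>1 g=>1 h=>2 k=>3
  2 f=>1 g=>1 h=>2 k=>3
  3 f=>0 g=>2 h=>1 k=>0
composite: (0->0 1->3 2->3 3->0)

Answer: (0->0 1->3 2->3 3->0)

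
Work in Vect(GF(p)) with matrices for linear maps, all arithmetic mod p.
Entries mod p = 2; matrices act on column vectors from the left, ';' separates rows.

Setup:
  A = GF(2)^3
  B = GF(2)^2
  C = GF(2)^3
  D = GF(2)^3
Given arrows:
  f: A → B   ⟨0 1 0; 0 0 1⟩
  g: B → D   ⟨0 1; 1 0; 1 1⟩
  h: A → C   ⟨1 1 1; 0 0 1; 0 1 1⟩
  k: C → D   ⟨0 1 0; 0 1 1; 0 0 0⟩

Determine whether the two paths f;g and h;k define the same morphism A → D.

Along f;g (path 1):
  e0=[1,0,0] f→[0,0] g→[0,0,0]
  e1=[0,1,0] f→[1,0] g→[0,1,1]
  e2=[0,0,1] f→[0,1] g→[1,0,1]
  result₁ = ⟨0 0 1; 0 1 0; 0 1 1⟩
Along h;k (path 2):
  e0=[1,0,0] h→[1,0,0] k→[0,0,0]
  e1=[0,1,0] h→[1,0,1] k→[0,1,0]
  e2=[0,0,1] h→[1,1,1] k→[1,0,0]
  result₂ = ⟨0 0 1; 0 1 0; 0 0 0⟩
Equal? NO — does not commute

Answer: DOES NOT COMMUTE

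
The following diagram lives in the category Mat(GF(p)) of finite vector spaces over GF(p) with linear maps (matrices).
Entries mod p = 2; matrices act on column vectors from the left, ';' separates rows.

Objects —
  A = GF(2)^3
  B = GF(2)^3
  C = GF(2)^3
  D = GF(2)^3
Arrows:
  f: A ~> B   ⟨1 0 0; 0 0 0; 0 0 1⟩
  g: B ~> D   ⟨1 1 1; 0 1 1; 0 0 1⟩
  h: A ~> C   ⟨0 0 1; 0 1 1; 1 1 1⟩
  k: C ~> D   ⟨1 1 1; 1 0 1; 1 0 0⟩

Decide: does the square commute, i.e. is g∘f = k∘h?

Answer: DOES NOT COMMUTE

Derivation:
1) trace f;g:
  e0=(1,0,0) f~>(1,0,0) g~>(1,0,0)
  e1=(0,1,0) f~>(0,0,0) g~>(0,0,0)
  e2=(0,0,1) f~>(0,0,1) g~>(1,1,1)
  ⟦path⟧₁ = ⟨1 0 1; 0 0 1; 0 0 1⟩
2) trace h;k:
  e0=(1,0,0) h~>(0,0,1) k~>(1,1,0)
  e1=(0,1,0) h~>(0,1,1) k~>(0,1,0)
  e2=(0,0,1) h~>(1,1,1) k~>(1,0,1)
  ⟦path⟧₂ = ⟨1 0 1; 1 1 0; 0 0 1⟩
Equal? distinct morphisms ✗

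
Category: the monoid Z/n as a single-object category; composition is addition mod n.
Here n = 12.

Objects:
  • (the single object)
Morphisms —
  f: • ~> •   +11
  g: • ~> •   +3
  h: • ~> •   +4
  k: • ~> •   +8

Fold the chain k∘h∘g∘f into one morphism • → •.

  0 +11≡11 +3≡2 +4≡6 +8≡2  (mod 12)
result: +2

Answer: +2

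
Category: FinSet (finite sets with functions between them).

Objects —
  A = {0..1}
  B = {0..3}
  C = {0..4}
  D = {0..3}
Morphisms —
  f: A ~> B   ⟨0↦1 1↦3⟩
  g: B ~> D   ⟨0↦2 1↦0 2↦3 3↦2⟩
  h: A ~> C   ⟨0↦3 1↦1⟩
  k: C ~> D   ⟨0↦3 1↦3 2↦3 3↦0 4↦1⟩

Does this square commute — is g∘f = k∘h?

Answer: DOES NOT COMMUTE

Derivation:
1) trace f;g:
  0 f~>1 g~>0
  1 f~>3 g~>2
  result₁ = ⟨0↦0 1↦2⟩
2) trace h;k:
  0 h~>3 k~>0
  1 h~>1 k~>3
  result₂ = ⟨0↦0 1↦3⟩
Equal? NO — does not commute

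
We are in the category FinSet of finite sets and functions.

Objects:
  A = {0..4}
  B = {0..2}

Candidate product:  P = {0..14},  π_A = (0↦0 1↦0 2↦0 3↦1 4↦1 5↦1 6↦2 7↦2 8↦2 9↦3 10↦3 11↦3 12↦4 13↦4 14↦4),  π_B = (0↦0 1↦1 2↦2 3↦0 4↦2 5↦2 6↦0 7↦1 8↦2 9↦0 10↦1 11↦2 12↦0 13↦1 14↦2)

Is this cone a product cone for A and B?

|A|·|B| = 5·3 = 15;  |P| = 15
Check the pairing map k ↦ (π_A(k), π_B(k)):
  0 ↦ (0,0)
  1 ↦ (0,1)
  2 ↦ (0,2)
  3 ↦ (1,0)
  4 ↦ (1,2)
  5 ↦ (1,2)  ✗ repeats pair of k=4
  6 ↦ (2,0)
  7 ↦ (2,1)
  8 ↦ (2,2)
  9 ↦ (3,0)
  10 ↦ (3,1)
  11 ↦ (3,2)
  12 ↦ (4,0)
  13 ↦ (4,1)
  14 ↦ (4,2)
distinct pairs in image: 14 / 15 needed
  → (1,2) hit at k=4 and k=5

Answer: NOT A VALID PRODUCT — duplicate pair at indices 5,4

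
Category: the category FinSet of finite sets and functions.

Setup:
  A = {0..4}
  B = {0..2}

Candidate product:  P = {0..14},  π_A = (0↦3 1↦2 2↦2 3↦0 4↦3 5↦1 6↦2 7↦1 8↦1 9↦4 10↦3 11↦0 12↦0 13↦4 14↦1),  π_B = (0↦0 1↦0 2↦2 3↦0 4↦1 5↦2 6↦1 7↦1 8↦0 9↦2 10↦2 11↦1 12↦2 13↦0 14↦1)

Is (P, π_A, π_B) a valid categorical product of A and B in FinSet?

Answer: NOT A VALID PRODUCT — duplicate pair at indices 14,7

Work:
|A|·|B| = 5·3 = 15;  |P| = 15
Check the pairing map k ↦ (π_A(k), π_B(k)):
  0 ↦ (3,0)
  1 ↦ (2,0)
  2 ↦ (2,2)
  3 ↦ (0,0)
  4 ↦ (3,1)
  5 ↦ (1,2)
  6 ↦ (2,1)
  7 ↦ (1,1)
  8 ↦ (1,0)
  9 ↦ (4,2)
  10 ↦ (3,2)
  11 ↦ (0,1)
  12 ↦ (0,2)
  13 ↦ (4,0)
  14 ↦ (1,1)  ✗ repeats pair of k=7
distinct pairs in image: 14 / 15 needed
  → (1,1) hit at k=7 and k=14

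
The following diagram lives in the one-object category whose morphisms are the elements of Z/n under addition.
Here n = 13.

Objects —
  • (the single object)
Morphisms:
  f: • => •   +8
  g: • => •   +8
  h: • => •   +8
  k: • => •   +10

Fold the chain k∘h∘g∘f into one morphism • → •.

  0 +8≡8 +8≡3 +8≡11 +10≡8  (mod 13)
composite: +8

Answer: +8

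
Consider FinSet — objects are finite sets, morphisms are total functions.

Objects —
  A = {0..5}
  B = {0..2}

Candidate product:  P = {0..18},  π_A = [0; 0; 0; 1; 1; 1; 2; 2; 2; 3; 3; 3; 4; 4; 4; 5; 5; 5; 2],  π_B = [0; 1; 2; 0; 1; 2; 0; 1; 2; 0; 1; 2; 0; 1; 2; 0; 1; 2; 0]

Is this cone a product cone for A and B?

|A|·|B| = 6·3 = 18;  |P| = 19
  → cardinalities differ; no bijection possible.

Answer: NOT A VALID PRODUCT — |P|=19 ≠ |A|·|B|=18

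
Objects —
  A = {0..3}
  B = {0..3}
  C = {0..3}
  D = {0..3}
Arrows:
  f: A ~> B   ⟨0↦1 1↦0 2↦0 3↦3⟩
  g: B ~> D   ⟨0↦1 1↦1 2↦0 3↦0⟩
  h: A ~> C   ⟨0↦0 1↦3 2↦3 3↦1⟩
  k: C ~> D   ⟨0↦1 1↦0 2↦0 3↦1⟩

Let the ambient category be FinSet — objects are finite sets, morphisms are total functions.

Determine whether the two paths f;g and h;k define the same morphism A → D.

Path 1 = f;g:
  0 f~>1 g~>1
  1 f~>0 g~>1
  2 f~>0 g~>1
  3 f~>3 g~>0
  composite₁ = ⟨0↦1 1↦1 2↦1 3↦0⟩
Path 2 = h;k:
  0 h~>0 k~>1
  1 h~>3 k~>1
  2 h~>3 k~>1
  3 h~>1 k~>0
  composite₂ = ⟨0↦1 1↦1 2↦1 3↦0⟩
Equal? equal; square commutes

Answer: COMMUTES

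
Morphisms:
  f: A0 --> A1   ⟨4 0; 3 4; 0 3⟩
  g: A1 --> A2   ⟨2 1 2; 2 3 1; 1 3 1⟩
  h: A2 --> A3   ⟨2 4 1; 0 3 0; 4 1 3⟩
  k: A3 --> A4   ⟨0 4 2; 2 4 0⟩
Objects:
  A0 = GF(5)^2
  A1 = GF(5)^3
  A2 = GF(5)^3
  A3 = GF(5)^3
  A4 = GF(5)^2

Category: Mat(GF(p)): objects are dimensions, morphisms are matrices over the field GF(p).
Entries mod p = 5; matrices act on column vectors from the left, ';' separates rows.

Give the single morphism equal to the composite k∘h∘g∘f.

  e0=⟨1,0⟩ f-->⟨4,3,0⟩ g-->⟨1,2,3⟩ h-->⟨3,1,0⟩ k-->⟨4,0⟩
  e1=⟨0,1⟩ f-->⟨0,4,3⟩ g-->⟨0,0,0⟩ h-->⟨0,0,0⟩ k-->⟨0,0⟩
result: ⟨4 0; 0 0⟩

Answer: ⟨4 0; 0 0⟩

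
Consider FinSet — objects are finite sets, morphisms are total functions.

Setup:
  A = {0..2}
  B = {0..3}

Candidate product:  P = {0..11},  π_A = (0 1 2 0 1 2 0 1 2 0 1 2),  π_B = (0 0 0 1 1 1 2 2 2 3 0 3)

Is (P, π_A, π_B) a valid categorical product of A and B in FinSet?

|A|·|B| = 3·4 = 12;  |P| = 12
Check the pairing map k ↦ (π_A(k), π_B(k)):
  0 ↦ (0,0)
  1 ↦ (1,0)
  2 ↦ (2,0)
  3 ↦ (0,1)
  4 ↦ (1,1)
  5 ↦ (2,1)
  6 ↦ (0,2)
  7 ↦ (1,2)
  8 ↦ (2,2)
  9 ↦ (0,3)
  10 ↦ (1,0)  ✗ repeats pair of k=1
  11 ↦ (2,3)
distinct pairs in image: 11 / 12 needed
  → (1,0) hit at k=1 and k=10

Answer: NOT A VALID PRODUCT — duplicate pair at indices 1,10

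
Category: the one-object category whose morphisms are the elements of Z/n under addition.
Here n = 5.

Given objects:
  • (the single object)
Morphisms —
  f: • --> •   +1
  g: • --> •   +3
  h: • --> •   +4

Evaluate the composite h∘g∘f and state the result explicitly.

  0 +1≡1 +3≡4 +4≡3  (mod 5)
⟦path⟧: +3

Answer: +3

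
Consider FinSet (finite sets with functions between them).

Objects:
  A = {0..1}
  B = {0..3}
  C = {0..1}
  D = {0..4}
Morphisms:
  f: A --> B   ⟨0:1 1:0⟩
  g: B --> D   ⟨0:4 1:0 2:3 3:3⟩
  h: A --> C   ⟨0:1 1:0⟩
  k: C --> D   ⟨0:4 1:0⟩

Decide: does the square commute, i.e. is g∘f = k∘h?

Answer: COMMUTES

Work:
Path 1 = f;g:
  0 f-->1 g-->0
  1 f-->0 g-->4
  ⟦path⟧₁ = ⟨0:0 1:4⟩
Path 2 = h;k:
  0 h-->1 k-->0
  1 h-->0 k-->4
  ⟦path⟧₂ = ⟨0:0 1:4⟩
Equal? equal; square commutes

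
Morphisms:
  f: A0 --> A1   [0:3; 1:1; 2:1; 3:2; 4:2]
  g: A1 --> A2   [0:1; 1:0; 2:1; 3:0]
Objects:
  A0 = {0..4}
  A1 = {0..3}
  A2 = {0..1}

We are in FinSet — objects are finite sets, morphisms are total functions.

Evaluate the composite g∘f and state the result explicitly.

  0 f-->3 g-->0
  1 f-->1 g-->0
  2 f-->1 g-->0
  3 f-->2 g-->1
  4 f-->2 g-->1
composite: [0:0; 1:0; 2:0; 3:1; 4:1]

Answer: [0:0; 1:0; 2:0; 3:1; 4:1]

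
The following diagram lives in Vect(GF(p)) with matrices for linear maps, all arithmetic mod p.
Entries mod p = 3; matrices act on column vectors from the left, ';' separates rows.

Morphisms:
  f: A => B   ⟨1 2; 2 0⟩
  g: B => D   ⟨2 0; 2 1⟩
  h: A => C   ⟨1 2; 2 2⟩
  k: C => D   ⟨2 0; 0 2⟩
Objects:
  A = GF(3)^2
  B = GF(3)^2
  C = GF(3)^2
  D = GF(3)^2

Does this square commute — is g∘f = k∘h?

Answer: COMMUTES

Work:
Path 1 = f;g:
  e0=(1,0) f=>(1,2) g=>(2,1)
  e1=(0,1) f=>(2,0) g=>(1,1)
  ⟦path⟧₁ = ⟨2 1; 1 1⟩
Path 2 = h;k:
  e0=(1,0) h=>(1,2) k=>(2,1)
  e1=(0,1) h=>(2,2) k=>(1,1)
  ⟦path⟧₂ = ⟨2 1; 1 1⟩
Equal? YES — commutes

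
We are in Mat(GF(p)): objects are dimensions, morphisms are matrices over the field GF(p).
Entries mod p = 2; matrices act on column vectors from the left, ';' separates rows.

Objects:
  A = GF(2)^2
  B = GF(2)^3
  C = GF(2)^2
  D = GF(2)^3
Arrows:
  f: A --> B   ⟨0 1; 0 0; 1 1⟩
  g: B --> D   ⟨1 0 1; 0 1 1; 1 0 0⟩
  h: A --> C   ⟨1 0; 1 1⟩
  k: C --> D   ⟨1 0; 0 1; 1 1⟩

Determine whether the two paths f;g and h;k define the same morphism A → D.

Answer: COMMUTES

Trace:
1) trace f;g:
  e0=(1,0) f-->(0,0,1) g-->(1,1,0)
  e1=(0,1) f-->(1,0,1) g-->(0,1,1)
  ⟦path⟧₁ = ⟨1 0; 1 1; 0 1⟩
2) trace h;k:
  e0=(1,0) h-->(1,1) k-->(1,1,0)
  e1=(0,1) h-->(0,1) k-->(0,1,1)
  ⟦path⟧₂ = ⟨1 0; 1 1; 0 1⟩
Equal? same morphism ✓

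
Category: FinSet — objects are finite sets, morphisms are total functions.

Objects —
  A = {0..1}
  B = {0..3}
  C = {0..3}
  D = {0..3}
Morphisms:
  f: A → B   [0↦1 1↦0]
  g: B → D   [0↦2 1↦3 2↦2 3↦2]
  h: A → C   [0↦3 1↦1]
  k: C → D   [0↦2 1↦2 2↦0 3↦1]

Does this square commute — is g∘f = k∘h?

1) trace f;g:
  0 f→1 g→3
  1 f→0 g→2
  result₁ = [0↦3 1↦2]
2) trace h;k:
  0 h→3 k→1
  1 h→1 k→2
  result₂ = [0↦1 1↦2]
Equal? NO — does not commute

Answer: DOES NOT COMMUTE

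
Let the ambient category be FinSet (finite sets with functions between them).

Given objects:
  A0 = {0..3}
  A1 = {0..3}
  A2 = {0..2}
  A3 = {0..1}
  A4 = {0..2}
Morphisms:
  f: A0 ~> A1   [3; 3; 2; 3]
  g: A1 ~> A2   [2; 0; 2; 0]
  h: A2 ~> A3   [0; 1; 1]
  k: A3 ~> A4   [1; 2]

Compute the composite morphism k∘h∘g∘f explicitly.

Answer: [1; 1; 2; 1]

Trace:
  0 f~>3 g~>0 h~>0 k~>1
  1 f~>3 g~>0 h~>0 k~>1
  2 f~>2 g~>2 h~>1 k~>2
  3 f~>3 g~>0 h~>0 k~>1
composite: [1; 1; 2; 1]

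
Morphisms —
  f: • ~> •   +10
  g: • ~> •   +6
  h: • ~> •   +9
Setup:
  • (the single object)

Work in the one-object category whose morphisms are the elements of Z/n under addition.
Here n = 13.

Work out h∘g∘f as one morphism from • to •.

Answer: +12

Derivation:
  0 +10≡10 +6≡3 +9≡12  (mod 13)
result: +12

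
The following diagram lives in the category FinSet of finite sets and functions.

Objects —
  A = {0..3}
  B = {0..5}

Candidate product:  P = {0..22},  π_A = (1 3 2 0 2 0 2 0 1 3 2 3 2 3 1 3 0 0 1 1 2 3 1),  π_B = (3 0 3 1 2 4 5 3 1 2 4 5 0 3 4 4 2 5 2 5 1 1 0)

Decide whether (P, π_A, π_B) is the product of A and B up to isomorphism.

Answer: NOT A VALID PRODUCT — |P|=23 ≠ |A|·|B|=24

Trace:
|A|·|B| = 4·6 = 24;  |P| = 23
  → cardinalities differ; no bijection possible.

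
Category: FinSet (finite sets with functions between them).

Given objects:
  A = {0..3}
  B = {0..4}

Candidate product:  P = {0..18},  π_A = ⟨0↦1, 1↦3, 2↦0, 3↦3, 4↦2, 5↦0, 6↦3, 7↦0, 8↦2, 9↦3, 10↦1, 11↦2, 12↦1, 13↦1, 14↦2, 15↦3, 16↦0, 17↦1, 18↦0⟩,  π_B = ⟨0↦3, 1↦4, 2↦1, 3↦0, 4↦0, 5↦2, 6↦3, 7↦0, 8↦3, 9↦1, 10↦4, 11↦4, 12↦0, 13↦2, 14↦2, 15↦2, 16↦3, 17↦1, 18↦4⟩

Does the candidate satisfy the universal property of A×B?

Answer: NOT A VALID PRODUCT — |P|=19 ≠ |A|·|B|=20

Derivation:
|A|·|B| = 4·5 = 20;  |P| = 19
  → cardinalities differ; no bijection possible.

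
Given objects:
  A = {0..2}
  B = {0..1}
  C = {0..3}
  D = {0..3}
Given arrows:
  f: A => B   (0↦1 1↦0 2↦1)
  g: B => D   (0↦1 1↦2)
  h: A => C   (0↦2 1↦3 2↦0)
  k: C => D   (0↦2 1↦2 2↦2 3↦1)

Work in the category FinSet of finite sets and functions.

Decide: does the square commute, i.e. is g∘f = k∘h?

Answer: COMMUTES

Work:
1) trace f;g:
  0 f=>1 g=>2
  1 f=>0 g=>1
  2 f=>1 g=>2
  composite₁ = (0↦2 1↦1 2↦2)
2) trace h;k:
  0 h=>2 k=>2
  1 h=>3 k=>1
  2 h=>0 k=>2
  composite₂ = (0↦2 1↦1 2↦2)
Equal? YES — commutes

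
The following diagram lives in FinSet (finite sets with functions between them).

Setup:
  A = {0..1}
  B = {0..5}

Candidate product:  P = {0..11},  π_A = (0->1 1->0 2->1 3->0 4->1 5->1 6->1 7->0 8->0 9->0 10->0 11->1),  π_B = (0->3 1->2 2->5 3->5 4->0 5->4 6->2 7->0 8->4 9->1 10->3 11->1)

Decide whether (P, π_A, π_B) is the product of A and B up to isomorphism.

Answer: VALID PRODUCT

Derivation:
|A|·|B| = 2·6 = 12;  |P| = 12
Check the pairing map k ↦ (π_A(k), π_B(k)):
  0 -> (1,3)
  1 -> (0,2)
  2 -> (1,5)
  3 -> (0,5)
  4 -> (1,0)
  5 -> (1,4)
  6 -> (1,2)
  7 -> (0,0)
  8 -> (0,4)
  9 -> (0,1)
  10 -> (0,3)
  11 -> (1,1)
distinct pairs in image: 12 / 12 needed
  → bijection onto A×B; projections well-typed.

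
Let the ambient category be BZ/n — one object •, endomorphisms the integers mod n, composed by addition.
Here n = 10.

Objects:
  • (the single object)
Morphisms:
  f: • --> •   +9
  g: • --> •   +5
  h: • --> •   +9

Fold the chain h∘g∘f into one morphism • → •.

Answer: +3

Derivation:
  0 +9≡9 +5≡4 +9≡3  (mod 10)
result: +3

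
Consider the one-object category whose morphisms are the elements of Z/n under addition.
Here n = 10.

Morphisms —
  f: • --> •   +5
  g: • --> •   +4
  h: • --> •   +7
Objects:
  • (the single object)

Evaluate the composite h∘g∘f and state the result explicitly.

  0 +5≡5 +4≡9 +7≡6  (mod 10)
⟦path⟧: +6

Answer: +6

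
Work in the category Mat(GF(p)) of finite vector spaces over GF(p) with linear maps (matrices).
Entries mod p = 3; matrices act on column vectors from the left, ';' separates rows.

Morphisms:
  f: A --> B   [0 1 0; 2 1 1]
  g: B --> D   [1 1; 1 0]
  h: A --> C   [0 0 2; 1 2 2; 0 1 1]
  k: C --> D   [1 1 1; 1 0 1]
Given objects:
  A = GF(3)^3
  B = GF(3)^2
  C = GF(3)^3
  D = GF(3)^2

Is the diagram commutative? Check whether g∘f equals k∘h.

Answer: DOES NOT COMMUTE

Work:
Path 1 = f;g:
  e0=[1,0,0] f-->[0,2] g-->[2,0]
  e1=[0,1,0] f-->[1,1] g-->[2,1]
  e2=[0,0,1] f-->[0,1] g-->[1,0]
  result₁ = [2 2 1; 0 1 0]
Path 2 = h;k:
  e0=[1,0,0] h-->[0,1,0] k-->[1,0]
  e1=[0,1,0] h-->[0,2,1] k-->[0,1]
  e2=[0,0,1] h-->[2,2,1] k-->[2,0]
  result₂ = [1 0 2; 0 1 0]
Equal? NO — does not commute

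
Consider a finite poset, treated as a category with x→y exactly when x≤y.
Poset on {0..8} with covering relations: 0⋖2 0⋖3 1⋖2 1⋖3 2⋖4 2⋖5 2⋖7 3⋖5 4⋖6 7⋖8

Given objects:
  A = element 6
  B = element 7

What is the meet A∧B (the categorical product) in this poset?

Common predecessors of 6,7: {0,1,2}
  0 <= 2
  1 <= 2
  2 <= 2
glb = 2

Answer: A∧B = 2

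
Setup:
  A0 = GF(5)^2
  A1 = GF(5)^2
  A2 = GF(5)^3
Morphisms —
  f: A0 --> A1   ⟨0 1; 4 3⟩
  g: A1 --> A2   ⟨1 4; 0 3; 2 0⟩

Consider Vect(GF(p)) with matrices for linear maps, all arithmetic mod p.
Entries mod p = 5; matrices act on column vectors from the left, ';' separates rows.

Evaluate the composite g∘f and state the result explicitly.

  e0=(1,0) f-->(0,4) g-->(1,2,0)
  e1=(0,1) f-->(1,3) g-->(3,4,2)
⟦path⟧: ⟨1 3; 2 4; 0 2⟩

Answer: ⟨1 3; 2 4; 0 2⟩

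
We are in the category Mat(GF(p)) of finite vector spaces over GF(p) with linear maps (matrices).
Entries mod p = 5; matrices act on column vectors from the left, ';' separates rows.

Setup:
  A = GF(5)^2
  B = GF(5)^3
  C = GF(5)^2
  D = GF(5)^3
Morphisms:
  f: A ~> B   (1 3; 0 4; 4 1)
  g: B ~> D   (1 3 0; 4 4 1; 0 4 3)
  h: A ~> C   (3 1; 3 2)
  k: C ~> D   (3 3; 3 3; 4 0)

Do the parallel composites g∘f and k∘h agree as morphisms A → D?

Answer: DOES NOT COMMUTE

Derivation:
Along f;g (path 1):
  e0=[1,0] f~>[1,0,4] g~>[1,3,2]
  e1=[0,1] f~>[3,4,1] g~>[0,4,4]
  ⟦path⟧₁ = (1 0; 3 4; 2 4)
Along h;k (path 2):
  e0=[1,0] h~>[3,3] k~>[3,3,2]
  e1=[0,1] h~>[1,2] k~>[4,4,4]
  ⟦path⟧₂ = (3 4; 3 4; 2 4)
Equal? differ; not commutative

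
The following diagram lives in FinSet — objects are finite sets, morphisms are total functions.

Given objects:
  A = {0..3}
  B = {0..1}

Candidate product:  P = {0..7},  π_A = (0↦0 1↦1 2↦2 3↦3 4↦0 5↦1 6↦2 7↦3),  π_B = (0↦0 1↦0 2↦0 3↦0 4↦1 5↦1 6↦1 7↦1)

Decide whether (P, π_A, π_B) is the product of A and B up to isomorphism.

|A|·|B| = 4·2 = 8;  |P| = 8
Check the pairing map k ↦ (π_A(k), π_B(k)):
  0 ↦ (0,0)
  1 ↦ (1,0)
  2 ↦ (2,0)
  3 ↦ (3,0)
  4 ↦ (0,1)
  5 ↦ (1,1)
  6 ↦ (2,1)
  7 ↦ (3,1)
distinct pairs in image: 8 / 8 needed
  → bijection onto A×B; projections well-typed.

Answer: VALID PRODUCT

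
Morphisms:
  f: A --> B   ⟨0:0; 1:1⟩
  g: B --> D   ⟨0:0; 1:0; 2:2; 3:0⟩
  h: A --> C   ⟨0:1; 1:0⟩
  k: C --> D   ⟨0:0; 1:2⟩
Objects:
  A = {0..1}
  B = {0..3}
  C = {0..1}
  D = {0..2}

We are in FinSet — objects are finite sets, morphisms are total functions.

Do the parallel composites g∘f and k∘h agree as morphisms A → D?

Answer: DOES NOT COMMUTE

Derivation:
1) trace f;g:
  0 f-->0 g-->0
  1 f-->1 g-->0
  composite₁ = ⟨0:0; 1:0⟩
2) trace h;k:
  0 h-->1 k-->2
  1 h-->0 k-->0
  composite₂ = ⟨0:2; 1:0⟩
Equal? distinct morphisms ✗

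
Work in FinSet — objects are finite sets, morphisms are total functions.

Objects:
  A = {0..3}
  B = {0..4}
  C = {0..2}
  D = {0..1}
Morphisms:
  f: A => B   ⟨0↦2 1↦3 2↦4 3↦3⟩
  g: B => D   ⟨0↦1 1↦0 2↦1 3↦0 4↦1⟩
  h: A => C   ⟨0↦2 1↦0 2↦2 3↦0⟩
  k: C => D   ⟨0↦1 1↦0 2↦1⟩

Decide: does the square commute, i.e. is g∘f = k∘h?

Answer: DOES NOT COMMUTE

Work:
1) trace f;g:
  0 f=>2 g=>1
  1 f=>3 g=>0
  2 f=>4 g=>1
  3 f=>3 g=>0
  composite₁ = ⟨0↦1 1↦0 2↦1 3↦0⟩
2) trace h;k:
  0 h=>2 k=>1
  1 h=>0 k=>1
  2 h=>2 k=>1
  3 h=>0 k=>1
  composite₂ = ⟨0↦1 1↦1 2↦1 3↦1⟩
Equal? distinct morphisms ✗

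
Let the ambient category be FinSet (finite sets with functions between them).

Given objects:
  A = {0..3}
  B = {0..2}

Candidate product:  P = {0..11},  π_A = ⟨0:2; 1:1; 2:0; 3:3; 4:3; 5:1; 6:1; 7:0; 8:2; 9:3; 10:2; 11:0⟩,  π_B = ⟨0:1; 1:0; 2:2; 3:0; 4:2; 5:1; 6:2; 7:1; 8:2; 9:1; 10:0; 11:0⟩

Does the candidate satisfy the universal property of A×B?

Answer: VALID PRODUCT

Trace:
|A|·|B| = 4·3 = 12;  |P| = 12
Check the pairing map k ↦ (π_A(k), π_B(k)):
  0 : (2,1)
  1 : (1,0)
  2 : (0,2)
  3 : (3,0)
  4 : (3,2)
  5 : (1,1)
  6 : (1,2)
  7 : (0,1)
  8 : (2,2)
  9 : (3,1)
  10 : (2,0)
  11 : (0,0)
distinct pairs in image: 12 / 12 needed
  → bijection onto A×B; projections well-typed.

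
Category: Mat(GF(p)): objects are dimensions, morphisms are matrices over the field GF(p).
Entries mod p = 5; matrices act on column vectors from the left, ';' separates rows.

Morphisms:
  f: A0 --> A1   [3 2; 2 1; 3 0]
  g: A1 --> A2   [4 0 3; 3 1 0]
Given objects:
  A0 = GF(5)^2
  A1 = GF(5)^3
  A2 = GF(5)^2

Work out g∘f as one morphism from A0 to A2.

  e0=(1,0) f-->(3,2,3) g-->(1,1)
  e1=(0,1) f-->(2,1,0) g-->(3,2)
result: [1 3; 1 2]

Answer: [1 3; 1 2]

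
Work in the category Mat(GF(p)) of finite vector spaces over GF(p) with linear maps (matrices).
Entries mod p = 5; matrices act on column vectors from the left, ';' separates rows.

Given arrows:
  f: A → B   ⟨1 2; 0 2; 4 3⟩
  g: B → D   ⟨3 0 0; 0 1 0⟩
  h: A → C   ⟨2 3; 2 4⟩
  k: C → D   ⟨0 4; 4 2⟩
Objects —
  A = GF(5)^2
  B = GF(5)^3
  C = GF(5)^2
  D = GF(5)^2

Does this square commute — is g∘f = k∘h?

Answer: DOES NOT COMMUTE

Trace:
Path 1 = f;g:
  e0=(1,0) f→(1,0,4) g→(3,0)
  e1=(0,1) f→(2,2,3) g→(1,2)
  composite₁ = ⟨3 1; 0 2⟩
Path 2 = h;k:
  e0=(1,0) h→(2,2) k→(3,2)
  e1=(0,1) h→(3,4) k→(1,0)
  composite₂ = ⟨3 1; 2 0⟩
Equal? NO — does not commute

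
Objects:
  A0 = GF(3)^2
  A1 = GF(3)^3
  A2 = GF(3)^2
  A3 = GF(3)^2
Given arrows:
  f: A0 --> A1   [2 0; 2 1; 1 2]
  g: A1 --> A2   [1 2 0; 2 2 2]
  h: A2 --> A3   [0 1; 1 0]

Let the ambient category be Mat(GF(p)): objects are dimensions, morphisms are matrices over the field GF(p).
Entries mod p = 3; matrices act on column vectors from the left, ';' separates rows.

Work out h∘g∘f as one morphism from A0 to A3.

  e0=(1,0) f-->(2,2,1) g-->(0,1) h-->(1,0)
  e1=(0,1) f-->(0,1,2) g-->(2,0) h-->(0,2)
⟦path⟧: [1 0; 0 2]

Answer: [1 0; 0 2]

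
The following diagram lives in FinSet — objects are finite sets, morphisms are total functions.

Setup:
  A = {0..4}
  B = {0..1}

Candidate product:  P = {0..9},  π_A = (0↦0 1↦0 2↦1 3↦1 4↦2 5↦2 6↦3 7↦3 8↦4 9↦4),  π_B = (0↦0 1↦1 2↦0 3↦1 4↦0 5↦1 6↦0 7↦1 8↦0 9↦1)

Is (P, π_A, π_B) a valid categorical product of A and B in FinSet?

Answer: VALID PRODUCT

Derivation:
|A|·|B| = 5·2 = 10;  |P| = 10
Check the pairing map k ↦ (π_A(k), π_B(k)):
  0 ↦ (0,0)
  1 ↦ (0,1)
  2 ↦ (1,0)
  3 ↦ (1,1)
  4 ↦ (2,0)
  5 ↦ (2,1)
  6 ↦ (3,0)
  7 ↦ (3,1)
  8 ↦ (4,0)
  9 ↦ (4,1)
distinct pairs in image: 10 / 10 needed
  → bijection onto A×B; projections well-typed.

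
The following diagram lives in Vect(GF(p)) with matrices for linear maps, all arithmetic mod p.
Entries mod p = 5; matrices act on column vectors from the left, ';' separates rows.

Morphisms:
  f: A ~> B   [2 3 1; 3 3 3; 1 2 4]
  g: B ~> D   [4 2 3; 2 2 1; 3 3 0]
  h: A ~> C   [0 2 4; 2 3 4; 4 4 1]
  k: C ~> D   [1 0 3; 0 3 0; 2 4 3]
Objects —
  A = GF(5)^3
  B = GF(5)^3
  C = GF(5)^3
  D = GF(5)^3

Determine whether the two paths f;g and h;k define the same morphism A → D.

Along f;g (path 1):
  e0=⟨1,0,0⟩ f~>⟨2,3,1⟩ g~>⟨2,1,0⟩
  e1=⟨0,1,0⟩ f~>⟨3,3,2⟩ g~>⟨4,4,3⟩
  e2=⟨0,0,1⟩ f~>⟨1,3,4⟩ g~>⟨2,2,2⟩
  composite₁ = [2 4 2; 1 4 2; 0 3 2]
Along h;k (path 2):
  e0=⟨1,0,0⟩ h~>⟨0,2,4⟩ k~>⟨2,1,0⟩
  e1=⟨0,1,0⟩ h~>⟨2,3,4⟩ k~>⟨4,4,3⟩
  e2=⟨0,0,1⟩ h~>⟨4,4,1⟩ k~>⟨2,2,2⟩
  composite₂ = [2 4 2; 1 4 2; 0 3 2]
Equal? same morphism ✓

Answer: COMMUTES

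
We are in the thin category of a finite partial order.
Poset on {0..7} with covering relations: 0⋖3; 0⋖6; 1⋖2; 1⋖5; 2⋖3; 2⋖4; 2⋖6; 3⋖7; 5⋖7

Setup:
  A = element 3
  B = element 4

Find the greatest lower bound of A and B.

Answer: A∧B = 2

Work:
{x : x≤A ∧ x≤B} = {1,2}  (A=3, B=4)
  1 ≤ 2
  2 ≤ 2
glb = 2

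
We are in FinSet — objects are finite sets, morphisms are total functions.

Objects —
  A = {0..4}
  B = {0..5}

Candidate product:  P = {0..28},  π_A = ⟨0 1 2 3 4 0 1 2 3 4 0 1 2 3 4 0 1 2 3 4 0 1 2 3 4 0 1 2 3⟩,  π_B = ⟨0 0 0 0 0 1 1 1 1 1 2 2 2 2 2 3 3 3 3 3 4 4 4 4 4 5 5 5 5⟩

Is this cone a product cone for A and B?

|A|·|B| = 5·6 = 30;  |P| = 29
  → cardinalities differ; no bijection possible.

Answer: NOT A VALID PRODUCT — |P|=29 ≠ |A|·|B|=30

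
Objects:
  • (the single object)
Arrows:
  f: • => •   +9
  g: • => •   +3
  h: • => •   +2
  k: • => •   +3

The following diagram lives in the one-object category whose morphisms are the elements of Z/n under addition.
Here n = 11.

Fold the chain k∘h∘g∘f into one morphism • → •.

Answer: +6

Trace:
  0 +9≡9 +3≡1 +2≡3 +3≡6  (mod 11)
result: +6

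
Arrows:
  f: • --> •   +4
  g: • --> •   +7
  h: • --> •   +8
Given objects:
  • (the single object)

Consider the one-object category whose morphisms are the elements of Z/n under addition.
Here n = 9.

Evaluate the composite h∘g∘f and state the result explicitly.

Answer: +1

Work:
  0 +4≡4 +7≡2 +8≡1  (mod 9)
result: +1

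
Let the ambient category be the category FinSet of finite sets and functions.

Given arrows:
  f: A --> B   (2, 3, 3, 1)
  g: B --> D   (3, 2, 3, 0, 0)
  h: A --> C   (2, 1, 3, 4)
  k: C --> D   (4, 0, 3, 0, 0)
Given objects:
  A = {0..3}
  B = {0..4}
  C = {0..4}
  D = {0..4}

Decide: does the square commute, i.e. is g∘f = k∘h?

Answer: DOES NOT COMMUTE

Trace:
Path 1 = f;g:
  0 f-->2 g-->3
  1 f-->3 g-->0
  2 f-->3 g-->0
  3 f-->1 g-->2
  result₁ = (3, 0, 0, 2)
Path 2 = h;k:
  0 h-->2 k-->3
  1 h-->1 k-->0
  2 h-->3 k-->0
  3 h-->4 k-->0
  result₂ = (3, 0, 0, 0)
Equal? distinct morphisms ✗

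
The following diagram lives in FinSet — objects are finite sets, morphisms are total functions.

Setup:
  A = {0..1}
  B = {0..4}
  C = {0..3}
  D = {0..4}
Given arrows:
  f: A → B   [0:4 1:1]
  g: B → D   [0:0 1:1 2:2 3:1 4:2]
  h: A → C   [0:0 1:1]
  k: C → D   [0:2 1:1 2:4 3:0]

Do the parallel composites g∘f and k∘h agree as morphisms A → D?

1) trace f;g:
  0 f→4 g→2
  1 f→1 g→1
  composite₁ = [0:2 1:1]
2) trace h;k:
  0 h→0 k→2
  1 h→1 k→1
  composite₂ = [0:2 1:1]
Equal? equal; square commutes

Answer: COMMUTES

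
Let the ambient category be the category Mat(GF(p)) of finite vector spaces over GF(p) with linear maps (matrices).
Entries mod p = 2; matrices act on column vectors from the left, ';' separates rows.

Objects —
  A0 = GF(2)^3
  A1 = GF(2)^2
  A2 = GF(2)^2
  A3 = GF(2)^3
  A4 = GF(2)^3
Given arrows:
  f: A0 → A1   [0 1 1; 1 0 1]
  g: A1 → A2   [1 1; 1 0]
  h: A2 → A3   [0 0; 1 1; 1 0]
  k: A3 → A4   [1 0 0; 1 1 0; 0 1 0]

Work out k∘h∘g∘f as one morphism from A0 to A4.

  e0=⟨1,0,0⟩ f→⟨0,1⟩ g→⟨1,0⟩ h→⟨0,1,1⟩ k→⟨0,1,1⟩
  e1=⟨0,1,0⟩ f→⟨1,0⟩ g→⟨1,1⟩ h→⟨0,0,1⟩ k→⟨0,0,0⟩
  e2=⟨0,0,1⟩ f→⟨1,1⟩ g→⟨0,1⟩ h→⟨0,1,0⟩ k→⟨0,1,1⟩
composite: [0 0 0; 1 0 1; 1 0 1]

Answer: [0 0 0; 1 0 1; 1 0 1]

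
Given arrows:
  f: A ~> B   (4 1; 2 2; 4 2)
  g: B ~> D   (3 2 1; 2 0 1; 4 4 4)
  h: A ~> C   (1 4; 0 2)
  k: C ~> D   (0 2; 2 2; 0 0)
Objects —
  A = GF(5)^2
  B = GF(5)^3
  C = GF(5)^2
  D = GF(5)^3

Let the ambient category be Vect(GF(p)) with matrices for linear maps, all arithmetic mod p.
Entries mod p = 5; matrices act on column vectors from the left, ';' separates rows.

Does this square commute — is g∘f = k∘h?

Path 1 = f;g:
  e0=⟨1,0⟩ f~>⟨4,2,4⟩ g~>⟨0,2,0⟩
  e1=⟨0,1⟩ f~>⟨1,2,2⟩ g~>⟨4,4,0⟩
  ⟦path⟧₁ = (0 4; 2 4; 0 0)
Path 2 = h;k:
  e0=⟨1,0⟩ h~>⟨1,0⟩ k~>⟨0,2,0⟩
  e1=⟨0,1⟩ h~>⟨4,2⟩ k~>⟨4,2,0⟩
  ⟦path⟧₂ = (0 4; 2 2; 0 0)
Equal? differ; not commutative

Answer: DOES NOT COMMUTE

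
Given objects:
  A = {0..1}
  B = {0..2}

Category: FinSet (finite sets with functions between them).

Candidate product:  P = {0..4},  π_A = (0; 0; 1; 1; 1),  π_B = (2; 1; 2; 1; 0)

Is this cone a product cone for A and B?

Answer: NOT A VALID PRODUCT — |P|=5 ≠ |A|·|B|=6

Derivation:
|A|·|B| = 2·3 = 6;  |P| = 5
  → cardinalities differ; no bijection possible.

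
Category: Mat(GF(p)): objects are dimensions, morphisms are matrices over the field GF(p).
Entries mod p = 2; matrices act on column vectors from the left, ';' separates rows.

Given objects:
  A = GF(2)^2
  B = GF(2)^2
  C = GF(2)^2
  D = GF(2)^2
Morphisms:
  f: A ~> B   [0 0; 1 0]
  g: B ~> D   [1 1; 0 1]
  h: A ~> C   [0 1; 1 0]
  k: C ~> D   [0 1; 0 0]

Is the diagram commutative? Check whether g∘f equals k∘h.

Path 1 = f;g:
  e0=(1,0) f~>(0,1) g~>(1,1)
  e1=(0,1) f~>(0,0) g~>(0,0)
  composite₁ = [1 0; 1 0]
Path 2 = h;k:
  e0=(1,0) h~>(0,1) k~>(1,0)
  e1=(0,1) h~>(1,0) k~>(0,0)
  composite₂ = [1 0; 0 0]
Equal? differ; not commutative

Answer: DOES NOT COMMUTE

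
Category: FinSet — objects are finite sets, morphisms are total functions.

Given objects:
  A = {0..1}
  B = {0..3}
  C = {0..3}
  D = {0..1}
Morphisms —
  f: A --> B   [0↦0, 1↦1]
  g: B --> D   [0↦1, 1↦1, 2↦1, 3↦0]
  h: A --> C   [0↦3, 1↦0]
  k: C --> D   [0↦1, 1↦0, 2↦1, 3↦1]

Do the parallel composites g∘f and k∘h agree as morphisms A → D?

1) trace f;g:
  0 f-->0 g-->1
  1 f-->1 g-->1
  ⟦path⟧₁ = [0↦1, 1↦1]
2) trace h;k:
  0 h-->3 k-->1
  1 h-->0 k-->1
  ⟦path⟧₂ = [0↦1, 1↦1]
Equal? same morphism ✓

Answer: COMMUTES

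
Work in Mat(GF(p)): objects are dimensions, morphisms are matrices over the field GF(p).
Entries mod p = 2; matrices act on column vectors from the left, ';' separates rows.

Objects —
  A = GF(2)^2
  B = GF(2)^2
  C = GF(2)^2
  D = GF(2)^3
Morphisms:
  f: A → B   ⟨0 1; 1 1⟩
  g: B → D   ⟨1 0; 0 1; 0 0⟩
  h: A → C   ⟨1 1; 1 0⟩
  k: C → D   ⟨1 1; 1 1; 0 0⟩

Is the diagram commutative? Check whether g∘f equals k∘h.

Answer: DOES NOT COMMUTE

Work:
Path 1 = f;g:
  e0=(1,0) f→(0,1) g→(0,1,0)
  e1=(0,1) f→(1,1) g→(1,1,0)
  composite₁ = ⟨0 1; 1 1; 0 0⟩
Path 2 = h;k:
  e0=(1,0) h→(1,1) k→(0,0,0)
  e1=(0,1) h→(1,0) k→(1,1,0)
  composite₂ = ⟨0 1; 0 1; 0 0⟩
Equal? NO — does not commute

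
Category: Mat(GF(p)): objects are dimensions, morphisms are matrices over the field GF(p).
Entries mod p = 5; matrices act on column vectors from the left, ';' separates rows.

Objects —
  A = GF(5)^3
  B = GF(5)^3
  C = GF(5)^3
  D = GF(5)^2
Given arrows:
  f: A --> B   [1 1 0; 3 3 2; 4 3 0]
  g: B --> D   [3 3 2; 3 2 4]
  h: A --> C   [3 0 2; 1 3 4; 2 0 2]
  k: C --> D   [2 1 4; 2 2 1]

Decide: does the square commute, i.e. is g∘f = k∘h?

Answer: COMMUTES

Derivation:
Along f;g (path 1):
  e0=(1,0,0) f-->(1,3,4) g-->(0,0)
  e1=(0,1,0) f-->(1,3,3) g-->(3,1)
  e2=(0,0,1) f-->(0,2,0) g-->(1,4)
  result₁ = [0 3 1; 0 1 4]
Along h;k (path 2):
  e0=(1,0,0) h-->(3,1,2) k-->(0,0)
  e1=(0,1,0) h-->(0,3,0) k-->(3,1)
  e2=(0,0,1) h-->(2,4,2) k-->(1,4)
  result₂ = [0 3 1; 0 1 4]
Equal? equal; square commutes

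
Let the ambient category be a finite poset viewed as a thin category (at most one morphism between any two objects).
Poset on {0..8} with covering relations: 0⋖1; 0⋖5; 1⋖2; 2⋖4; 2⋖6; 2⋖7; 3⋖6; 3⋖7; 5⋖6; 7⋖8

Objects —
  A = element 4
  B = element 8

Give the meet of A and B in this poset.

Answer: A∧B = 2

Work:
Lower bounds of A=4 and B=8: {0,1,2}
  0 ≤ 2
  1 ≤ 2
  2 ≤ 2
glb = 2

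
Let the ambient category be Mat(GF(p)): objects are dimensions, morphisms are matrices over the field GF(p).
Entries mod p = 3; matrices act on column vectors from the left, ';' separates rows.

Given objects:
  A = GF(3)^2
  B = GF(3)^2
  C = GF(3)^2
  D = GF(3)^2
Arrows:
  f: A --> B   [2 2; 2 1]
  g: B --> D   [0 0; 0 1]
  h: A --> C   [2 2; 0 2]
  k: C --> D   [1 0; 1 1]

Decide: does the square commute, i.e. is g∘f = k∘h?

Answer: DOES NOT COMMUTE

Trace:
1) trace f;g:
  e0=⟨1,0⟩ f-->⟨2,2⟩ g-->⟨0,2⟩
  e1=⟨0,1⟩ f-->⟨2,1⟩ g-->⟨0,1⟩
  ⟦path⟧₁ = [0 0; 2 1]
2) trace h;k:
  e0=⟨1,0⟩ h-->⟨2,0⟩ k-->⟨2,2⟩
  e1=⟨0,1⟩ h-->⟨2,2⟩ k-->⟨2,1⟩
  ⟦path⟧₂ = [2 2; 2 1]
Equal? differ; not commutative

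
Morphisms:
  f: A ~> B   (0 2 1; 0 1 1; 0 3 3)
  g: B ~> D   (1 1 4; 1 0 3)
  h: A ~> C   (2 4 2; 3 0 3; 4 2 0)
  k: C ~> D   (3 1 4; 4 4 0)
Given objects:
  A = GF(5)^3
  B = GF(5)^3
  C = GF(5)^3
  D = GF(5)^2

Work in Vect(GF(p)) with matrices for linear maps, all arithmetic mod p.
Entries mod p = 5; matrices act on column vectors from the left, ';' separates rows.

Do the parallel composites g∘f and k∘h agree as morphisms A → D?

Path 1 = f;g:
  e0=⟨1,0,0⟩ f~>⟨0,0,0⟩ g~>⟨0,0⟩
  e1=⟨0,1,0⟩ f~>⟨2,1,3⟩ g~>⟨0,1⟩
  e2=⟨0,0,1⟩ f~>⟨1,1,3⟩ g~>⟨4,0⟩
  result₁ = (0 0 4; 0 1 0)
Path 2 = h;k:
  e0=⟨1,0,0⟩ h~>⟨2,3,4⟩ k~>⟨0,0⟩
  e1=⟨0,1,0⟩ h~>⟨4,0,2⟩ k~>⟨0,1⟩
  e2=⟨0,0,1⟩ h~>⟨2,3,0⟩ k~>⟨4,0⟩
  result₂ = (0 0 4; 0 1 0)
Equal? equal; square commutes

Answer: COMMUTES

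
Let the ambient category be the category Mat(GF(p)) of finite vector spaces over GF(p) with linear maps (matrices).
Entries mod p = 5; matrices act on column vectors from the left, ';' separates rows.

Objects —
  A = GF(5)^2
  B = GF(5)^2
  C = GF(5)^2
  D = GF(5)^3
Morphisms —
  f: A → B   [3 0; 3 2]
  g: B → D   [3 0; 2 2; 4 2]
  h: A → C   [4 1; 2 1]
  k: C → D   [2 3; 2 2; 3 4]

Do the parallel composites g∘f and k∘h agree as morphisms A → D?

Answer: DOES NOT COMMUTE

Work:
Along f;g (path 1):
  e0=⟨1,0⟩ f→⟨3,3⟩ g→⟨4,2,3⟩
  e1=⟨0,1⟩ f→⟨0,2⟩ g→⟨0,4,4⟩
  ⟦path⟧₁ = [4 0; 2 4; 3 4]
Along h;k (path 2):
  e0=⟨1,0⟩ h→⟨4,2⟩ k→⟨4,2,0⟩
  e1=⟨0,1⟩ h→⟨1,1⟩ k→⟨0,4,2⟩
  ⟦path⟧₂ = [4 0; 2 4; 0 2]
Equal? differ; not commutative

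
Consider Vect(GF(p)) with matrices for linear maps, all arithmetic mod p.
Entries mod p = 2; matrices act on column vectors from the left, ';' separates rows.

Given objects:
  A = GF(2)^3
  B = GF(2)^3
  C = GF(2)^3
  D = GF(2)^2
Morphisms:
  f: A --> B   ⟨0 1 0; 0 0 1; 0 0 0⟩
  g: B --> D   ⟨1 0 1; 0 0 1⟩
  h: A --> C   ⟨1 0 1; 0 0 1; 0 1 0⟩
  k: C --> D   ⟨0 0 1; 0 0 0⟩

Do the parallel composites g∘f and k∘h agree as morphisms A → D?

Path 1 = f;g:
  e0=[1,0,0] f-->[0,0,0] g-->[0,0]
  e1=[0,1,0] f-->[1,0,0] g-->[1,0]
  e2=[0,0,1] f-->[0,1,0] g-->[0,0]
  result₁ = ⟨0 1 0; 0 0 0⟩
Path 2 = h;k:
  e0=[1,0,0] h-->[1,0,0] k-->[0,0]
  e1=[0,1,0] h-->[0,0,1] k-->[1,0]
  e2=[0,0,1] h-->[1,1,0] k-->[0,0]
  result₂ = ⟨0 1 0; 0 0 0⟩
Equal? YES — commutes

Answer: COMMUTES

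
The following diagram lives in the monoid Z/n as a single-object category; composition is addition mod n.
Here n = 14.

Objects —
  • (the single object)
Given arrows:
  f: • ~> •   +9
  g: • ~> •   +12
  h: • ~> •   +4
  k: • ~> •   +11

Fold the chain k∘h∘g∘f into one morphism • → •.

  0 +9≡9 +12≡7 +4≡11 +11≡8  (mod 14)
result: +8

Answer: +8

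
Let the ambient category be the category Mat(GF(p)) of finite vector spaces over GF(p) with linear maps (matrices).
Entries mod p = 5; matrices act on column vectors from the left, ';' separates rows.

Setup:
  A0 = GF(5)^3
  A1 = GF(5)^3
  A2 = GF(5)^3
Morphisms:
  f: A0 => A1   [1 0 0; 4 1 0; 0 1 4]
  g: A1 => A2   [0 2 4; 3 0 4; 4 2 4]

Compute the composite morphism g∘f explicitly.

  e0=[1,0,0] f=>[1,4,0] g=>[3,3,2]
  e1=[0,1,0] f=>[0,1,1] g=>[1,4,1]
  e2=[0,0,1] f=>[0,0,4] g=>[1,1,1]
result: [3 1 1; 3 4 1; 2 1 1]

Answer: [3 1 1; 3 4 1; 2 1 1]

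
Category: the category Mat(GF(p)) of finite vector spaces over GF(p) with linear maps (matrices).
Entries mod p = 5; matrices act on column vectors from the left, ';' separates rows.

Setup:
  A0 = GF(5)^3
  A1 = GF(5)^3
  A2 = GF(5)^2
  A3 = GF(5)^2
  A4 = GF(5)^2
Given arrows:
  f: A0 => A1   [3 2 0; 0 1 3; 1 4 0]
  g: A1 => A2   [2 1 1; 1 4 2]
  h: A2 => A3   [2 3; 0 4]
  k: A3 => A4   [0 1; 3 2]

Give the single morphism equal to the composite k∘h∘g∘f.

Answer: [0 1 3; 2 2 2]

Trace:
  e0=⟨1,0,0⟩ f=>⟨3,0,1⟩ g=>⟨2,0⟩ h=>⟨4,0⟩ k=>⟨0,2⟩
  e1=⟨0,1,0⟩ f=>⟨2,1,4⟩ g=>⟨4,4⟩ h=>⟨0,1⟩ k=>⟨1,2⟩
  e2=⟨0,0,1⟩ f=>⟨0,3,0⟩ g=>⟨3,2⟩ h=>⟨2,3⟩ k=>⟨3,2⟩
composite: [0 1 3; 2 2 2]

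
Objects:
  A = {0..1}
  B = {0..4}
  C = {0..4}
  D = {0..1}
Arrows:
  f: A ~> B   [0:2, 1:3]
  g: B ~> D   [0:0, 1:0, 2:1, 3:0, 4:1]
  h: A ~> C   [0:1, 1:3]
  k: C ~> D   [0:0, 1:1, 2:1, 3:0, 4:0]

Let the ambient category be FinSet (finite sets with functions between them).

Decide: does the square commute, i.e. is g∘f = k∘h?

1) trace f;g:
  0 f~>2 g~>1
  1 f~>3 g~>0
  ⟦path⟧₁ = [0:1, 1:0]
2) trace h;k:
  0 h~>1 k~>1
  1 h~>3 k~>0
  ⟦path⟧₂ = [0:1, 1:0]
Equal? YES — commutes

Answer: COMMUTES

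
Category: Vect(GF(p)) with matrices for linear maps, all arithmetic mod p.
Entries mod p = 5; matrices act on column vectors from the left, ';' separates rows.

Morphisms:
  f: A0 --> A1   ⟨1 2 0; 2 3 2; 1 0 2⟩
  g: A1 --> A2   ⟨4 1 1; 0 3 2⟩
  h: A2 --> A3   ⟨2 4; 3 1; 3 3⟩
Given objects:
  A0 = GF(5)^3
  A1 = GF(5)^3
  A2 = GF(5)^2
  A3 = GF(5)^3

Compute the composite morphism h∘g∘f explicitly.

Answer: ⟨1 3 3; 4 2 2; 0 0 2⟩

Derivation:
  e0=⟨1,0,0⟩ f-->⟨1,2,1⟩ g-->⟨2,3⟩ h-->⟨1,4,0⟩
  e1=⟨0,1,0⟩ f-->⟨2,3,0⟩ g-->⟨1,4⟩ h-->⟨3,2,0⟩
  e2=⟨0,0,1⟩ f-->⟨0,2,2⟩ g-->⟨4,0⟩ h-->⟨3,2,2⟩
⟦path⟧: ⟨1 3 3; 4 2 2; 0 0 2⟩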